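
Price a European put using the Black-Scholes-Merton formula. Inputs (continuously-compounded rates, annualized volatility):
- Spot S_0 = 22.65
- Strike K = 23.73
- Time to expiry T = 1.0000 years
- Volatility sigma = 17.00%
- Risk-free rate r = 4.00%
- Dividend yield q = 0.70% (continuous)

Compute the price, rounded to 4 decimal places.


Answer: Price = 1.6926

Derivation:
d1 = (ln(S/K) + (r - q + 0.5*sigma^2) * T) / (sigma * sqrt(T)) = 0.00511636
d2 = d1 - sigma * sqrt(T) = -0.16488364
exp(-rT) = 0.96078944; exp(-qT) = 0.99302444
P = K * exp(-rT) * N(-d2) - S_0 * exp(-qT) * N(-d1)
N(-d1) = 0.49795888; N(-d2) = 0.56548221
P = 23.7300 * 0.96078944 * 0.56548221 - 22.6500 * 0.99302444 * 0.49795888 = 1.6926


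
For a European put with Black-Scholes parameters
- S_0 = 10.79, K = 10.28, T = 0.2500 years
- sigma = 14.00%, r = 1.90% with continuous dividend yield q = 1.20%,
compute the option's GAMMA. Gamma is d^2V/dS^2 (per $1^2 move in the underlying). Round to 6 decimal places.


d1 = 0.7517074178; d2 = 0.6817074178
phi(d1) = 0.3007516150; exp(-qT) = 0.9970044955; exp(-rT) = 0.9952612634
Gamma = exp(-qT) * phi(d1) / (S * sigma * sqrt(T)) = 0.9970044955 * 0.3007516150 / (10.7900 * 0.1400 * 0.5000000000) = 0.396996

Answer: Gamma = 0.396996


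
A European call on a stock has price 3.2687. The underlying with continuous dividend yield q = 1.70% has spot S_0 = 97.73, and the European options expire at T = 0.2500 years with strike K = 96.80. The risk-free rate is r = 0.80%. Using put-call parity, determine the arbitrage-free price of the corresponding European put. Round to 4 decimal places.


Put-call parity: C - P = S_0 * exp(-qT) - K * exp(-rT).
S_0 * exp(-qT) = 97.7300 * 0.99575902 = 97.31552888
K * exp(-rT) = 96.8000 * 0.99800200 = 96.60659347
P = C - S*exp(-qT) + K*exp(-rT)
P = 3.2687 - 97.31552888 + 96.60659347 = 2.5598

Answer: Put price = 2.5598


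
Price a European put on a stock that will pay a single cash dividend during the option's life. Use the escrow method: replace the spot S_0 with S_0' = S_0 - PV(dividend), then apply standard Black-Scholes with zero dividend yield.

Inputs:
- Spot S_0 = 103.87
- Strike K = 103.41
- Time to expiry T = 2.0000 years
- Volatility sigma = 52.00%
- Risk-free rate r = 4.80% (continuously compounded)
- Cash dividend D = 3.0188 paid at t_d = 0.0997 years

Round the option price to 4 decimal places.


PV(D) = D * exp(-r * t_d) = 3.0188 * 0.99522583 = 3.00438774
S_0' = S_0 - PV(D) = 103.8700 - 3.00438774 = 100.86561226
d1 = (ln(S_0'/K) + (r + sigma^2/2)*T) / (sigma*sqrt(T)) = 0.46436163
d2 = d1 - sigma*sqrt(T) = -0.27102942
exp(-rT) = 0.90846402
N(-d1) = 0.32119434; N(-d2) = 0.60681580
P = K * exp(-rT) * N(-d2) - S_0' * N(-d1) = 103.4100 * 0.90846402 * 0.60681580 - 100.86561226 * 0.32119434 = 24.6094

Answer: Price = 24.6094


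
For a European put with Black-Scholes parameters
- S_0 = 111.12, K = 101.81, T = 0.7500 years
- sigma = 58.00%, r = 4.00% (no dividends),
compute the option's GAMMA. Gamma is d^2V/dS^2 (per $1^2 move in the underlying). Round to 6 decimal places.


Answer: Gamma = 0.006354

Derivation:
d1 = 0.4850784823; d2 = -0.0172162519
phi(d1) = 0.3546623389; exp(-qT) = 1.0000000000; exp(-rT) = 0.9704455335
Gamma = exp(-qT) * phi(d1) / (S * sigma * sqrt(T)) = 1.0000000000 * 0.3546623389 / (111.1200 * 0.5800 * 0.8660254038) = 0.006354


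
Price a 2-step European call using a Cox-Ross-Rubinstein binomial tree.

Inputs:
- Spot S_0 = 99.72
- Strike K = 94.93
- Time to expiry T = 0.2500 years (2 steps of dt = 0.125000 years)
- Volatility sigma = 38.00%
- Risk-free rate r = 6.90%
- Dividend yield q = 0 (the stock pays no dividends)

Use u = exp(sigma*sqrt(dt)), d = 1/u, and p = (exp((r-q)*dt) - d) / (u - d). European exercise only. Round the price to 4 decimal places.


dt = T/N = 0.125000
u = exp(sigma*sqrt(dt)) = 1.143793; d = 1/u = 0.874284
p = (exp((r-q)*dt) - d) / (u - d) = 0.498604
Discount per step: exp(-r*dt) = 0.991412
Stock lattice S(k, i) with i counting down-moves:
  k=0: S(0,0) = 99.7200
  k=1: S(1,0) = 114.0591; S(1,1) = 87.1836
  k=2: S(2,0) = 130.4600; S(2,1) = 99.7200; S(2,2) = 76.2232
Terminal payoffs V(N, i) = max(S_T - K, 0):
  V(2,0) = 35.530022; V(2,1) = 4.790000; V(2,2) = 0.000000
Backward induction: V(k, i) = exp(-r*dt) * [p * V(k+1, i) + (1-p) * V(k+1, i+1)].
  V(1,0) = exp(-r*dt) * [p*35.530022 + (1-p)*4.790000] = 19.944329
  V(1,1) = exp(-r*dt) * [p*4.790000 + (1-p)*0.000000] = 2.367802
  V(0,0) = exp(-r*dt) * [p*19.944329 + (1-p)*2.367802] = 11.035929

Answer: Price = V(0,0) = 11.0359


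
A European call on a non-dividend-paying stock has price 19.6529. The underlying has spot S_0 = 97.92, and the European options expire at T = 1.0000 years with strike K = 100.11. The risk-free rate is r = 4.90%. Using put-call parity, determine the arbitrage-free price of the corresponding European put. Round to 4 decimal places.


Answer: Put price = 17.0558

Derivation:
Put-call parity: C - P = S_0 * exp(-qT) - K * exp(-rT).
S_0 * exp(-qT) = 97.9200 * 1.00000000 = 97.92000000
K * exp(-rT) = 100.1100 * 0.95218113 = 95.32285289
P = C - S*exp(-qT) + K*exp(-rT)
P = 19.6529 - 97.92000000 + 95.32285289 = 17.0558


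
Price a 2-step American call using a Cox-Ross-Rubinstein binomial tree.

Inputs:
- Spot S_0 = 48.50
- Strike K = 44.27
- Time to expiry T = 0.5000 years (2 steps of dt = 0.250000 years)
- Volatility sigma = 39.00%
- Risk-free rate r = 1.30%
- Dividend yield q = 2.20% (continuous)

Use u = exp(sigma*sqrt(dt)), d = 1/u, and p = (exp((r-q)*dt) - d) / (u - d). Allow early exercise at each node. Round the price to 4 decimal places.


Answer: Price = V(0,0) = 7.5563

Derivation:
dt = T/N = 0.250000
u = exp(sigma*sqrt(dt)) = 1.215311; d = 1/u = 0.822835
p = (exp((r-q)*dt) - d) / (u - d) = 0.445678
Discount per step: exp(-r*dt) = 0.996755
Stock lattice S(k, i) with i counting down-moves:
  k=0: S(0,0) = 48.5000
  k=1: S(1,0) = 58.9426; S(1,1) = 39.9075
  k=2: S(2,0) = 71.6336; S(2,1) = 48.5000; S(2,2) = 32.8373
Terminal payoffs V(N, i) = max(S_T - K, 0):
  V(2,0) = 27.363569; V(2,1) = 4.230000; V(2,2) = 0.000000
Backward induction: V(k, i) = exp(-r*dt) * [p * V(k+1, i) + (1-p) * V(k+1, i+1)]; then take max(V_cont, immediate exercise) for American.
  V(1,0) = exp(-r*dt) * [p*27.363569 + (1-p)*4.230000] = 14.492932; exercise = 14.672583; V(1,0) = max -> 14.672583
  V(1,1) = exp(-r*dt) * [p*4.230000 + (1-p)*0.000000] = 1.879099; exercise = 0.000000; V(1,1) = max -> 1.879099
  V(0,0) = exp(-r*dt) * [p*14.672583 + (1-p)*1.879099] = 7.556269; exercise = 4.230000; V(0,0) = max -> 7.556269


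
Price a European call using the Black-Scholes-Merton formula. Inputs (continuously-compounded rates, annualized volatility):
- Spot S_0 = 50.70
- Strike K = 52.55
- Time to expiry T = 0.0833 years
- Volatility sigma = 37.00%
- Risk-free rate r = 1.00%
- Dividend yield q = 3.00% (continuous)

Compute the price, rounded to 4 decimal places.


Answer: Price = 1.3621

Derivation:
d1 = (ln(S/K) + (r - q + 0.5*sigma^2) * T) / (sigma * sqrt(T)) = -0.29781597
d2 = d1 - sigma * sqrt(T) = -0.40460441
exp(-rT) = 0.99916735; exp(-qT) = 0.99750412
C = S_0 * exp(-qT) * N(d1) - K * exp(-rT) * N(d2)
N(d1) = 0.38292181; N(d2) = 0.34288416
C = 50.7000 * 0.99750412 * 0.38292181 - 52.5500 * 0.99916735 * 0.34288416 = 1.3621


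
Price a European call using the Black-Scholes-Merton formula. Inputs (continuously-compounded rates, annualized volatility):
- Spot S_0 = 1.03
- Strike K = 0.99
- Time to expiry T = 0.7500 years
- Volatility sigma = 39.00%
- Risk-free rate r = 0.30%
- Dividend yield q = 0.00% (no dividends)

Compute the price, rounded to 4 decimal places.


d1 = (ln(S/K) + (r - q + 0.5*sigma^2) * T) / (sigma * sqrt(T)) = 0.29281026
d2 = d1 - sigma * sqrt(T) = -0.04493965
exp(-rT) = 0.99775253; exp(-qT) = 1.00000000
C = S_0 * exp(-qT) * N(d1) - K * exp(-rT) * N(d2)
N(d1) = 0.61516641; N(d2) = 0.48207771
C = 1.0300 * 1.00000000 * 0.61516641 - 0.9900 * 0.99775253 * 0.48207771 = 0.1574

Answer: Price = 0.1574


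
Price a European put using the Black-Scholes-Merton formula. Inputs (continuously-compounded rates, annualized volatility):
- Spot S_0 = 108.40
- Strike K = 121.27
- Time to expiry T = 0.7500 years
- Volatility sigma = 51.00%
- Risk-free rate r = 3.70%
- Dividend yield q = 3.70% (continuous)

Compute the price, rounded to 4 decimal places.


d1 = (ln(S/K) + (r - q + 0.5*sigma^2) * T) / (sigma * sqrt(T)) = -0.03317811
d2 = d1 - sigma * sqrt(T) = -0.47485107
exp(-rT) = 0.97263149; exp(-qT) = 0.97263149
P = K * exp(-rT) * N(-d2) - S_0 * exp(-qT) * N(-d1)
N(-d1) = 0.51323372; N(-d2) = 0.68255344
P = 121.2700 * 0.97263149 * 0.68255344 - 108.4000 * 0.97263149 * 0.51323372 = 26.3960

Answer: Price = 26.3960


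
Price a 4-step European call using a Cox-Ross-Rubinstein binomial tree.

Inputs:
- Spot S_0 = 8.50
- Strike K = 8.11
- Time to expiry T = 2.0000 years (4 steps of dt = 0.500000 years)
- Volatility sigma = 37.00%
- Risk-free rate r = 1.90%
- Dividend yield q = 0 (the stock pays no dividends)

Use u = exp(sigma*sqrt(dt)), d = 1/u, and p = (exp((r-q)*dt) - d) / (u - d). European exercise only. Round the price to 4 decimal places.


Answer: Price = V(0,0) = 2.0115

Derivation:
dt = T/N = 0.500000
u = exp(sigma*sqrt(dt)) = 1.299045; d = 1/u = 0.769796
p = (exp((r-q)*dt) - d) / (u - d) = 0.452999
Discount per step: exp(-r*dt) = 0.990545
Stock lattice S(k, i) with i counting down-moves:
  k=0: S(0,0) = 8.5000
  k=1: S(1,0) = 11.0419; S(1,1) = 6.5433
  k=2: S(2,0) = 14.3439; S(2,1) = 8.5000; S(2,2) = 5.0370
  k=3: S(3,0) = 18.6334; S(3,1) = 11.0419; S(3,2) = 6.5433; S(3,3) = 3.8774
  k=4: S(4,0) = 24.2056; S(4,1) = 14.3439; S(4,2) = 8.5000; S(4,3) = 5.0370; S(4,4) = 2.9848
Terminal payoffs V(N, i) = max(S_T - K, 0):
  V(4,0) = 16.095605; V(4,1) = 6.233906; V(4,2) = 0.390000; V(4,3) = 0.000000; V(4,4) = 0.000000
Backward induction: V(k, i) = exp(-r*dt) * [p * V(k+1, i) + (1-p) * V(k+1, i+1)].
  V(3,0) = exp(-r*dt) * [p*16.095605 + (1-p)*6.233906] = 10.600062
  V(3,1) = exp(-r*dt) * [p*6.233906 + (1-p)*0.390000] = 3.008564
  V(3,2) = exp(-r*dt) * [p*0.390000 + (1-p)*0.000000] = 0.174999
  V(3,3) = exp(-r*dt) * [p*0.000000 + (1-p)*0.000000] = 0.000000
  V(2,0) = exp(-r*dt) * [p*10.600062 + (1-p)*3.008564] = 6.386541
  V(2,1) = exp(-r*dt) * [p*3.008564 + (1-p)*0.174999] = 1.444809
  V(2,2) = exp(-r*dt) * [p*0.174999 + (1-p)*0.000000] = 0.078525
  V(1,0) = exp(-r*dt) * [p*6.386541 + (1-p)*1.444809] = 3.648581
  V(1,1) = exp(-r*dt) * [p*1.444809 + (1-p)*0.078525] = 0.690855
  V(0,0) = exp(-r*dt) * [p*3.648581 + (1-p)*0.690855] = 2.011501


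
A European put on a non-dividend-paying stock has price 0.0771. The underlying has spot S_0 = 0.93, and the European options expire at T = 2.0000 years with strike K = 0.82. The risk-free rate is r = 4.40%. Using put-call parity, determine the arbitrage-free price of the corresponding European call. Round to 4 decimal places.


Put-call parity: C - P = S_0 * exp(-qT) - K * exp(-rT).
S_0 * exp(-qT) = 0.9300 * 1.00000000 = 0.93000000
K * exp(-rT) = 0.8200 * 0.91576088 = 0.75092392
C = P + S*exp(-qT) - K*exp(-rT)
C = 0.0771 + 0.93000000 - 0.75092392 = 0.2562

Answer: Call price = 0.2562


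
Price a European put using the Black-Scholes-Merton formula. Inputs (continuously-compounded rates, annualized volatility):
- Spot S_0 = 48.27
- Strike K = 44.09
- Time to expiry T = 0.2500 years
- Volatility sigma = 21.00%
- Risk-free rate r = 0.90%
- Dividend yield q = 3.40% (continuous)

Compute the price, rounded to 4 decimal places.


d1 = (ln(S/K) + (r - q + 0.5*sigma^2) * T) / (sigma * sqrt(T)) = 0.85561667
d2 = d1 - sigma * sqrt(T) = 0.75061667
exp(-rT) = 0.99775253; exp(-qT) = 0.99153602
P = K * exp(-rT) * N(-d2) - S_0 * exp(-qT) * N(-d1)
N(-d1) = 0.19610492; N(-d2) = 0.22644169
P = 44.0900 * 0.99775253 * 0.22644169 - 48.2700 * 0.99153602 * 0.19610492 = 0.5755

Answer: Price = 0.5755


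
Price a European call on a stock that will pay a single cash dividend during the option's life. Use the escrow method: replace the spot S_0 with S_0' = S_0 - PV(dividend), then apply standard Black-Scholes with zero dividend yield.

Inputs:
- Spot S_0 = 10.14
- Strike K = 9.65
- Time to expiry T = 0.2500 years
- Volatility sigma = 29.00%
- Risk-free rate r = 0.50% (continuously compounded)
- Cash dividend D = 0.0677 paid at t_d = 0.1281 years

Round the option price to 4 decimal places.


PV(D) = D * exp(-r * t_d) = 0.0677 * 0.99935971 = 0.06765665
S_0' = S_0 - PV(D) = 10.1400 - 0.06765665 = 10.07234335
d1 = (ln(S_0'/K) + (r + sigma^2/2)*T) / (sigma*sqrt(T)) = 0.37653773
d2 = d1 - sigma*sqrt(T) = 0.23153773
exp(-rT) = 0.99875078
N(d1) = 0.64674141; N(d2) = 0.59155146
C = S_0' * N(d1) - K * exp(-rT) * N(d2) = 10.07234335 * 0.64674141 - 9.6500 * 0.99875078 * 0.59155146 = 0.8129

Answer: Price = 0.8129


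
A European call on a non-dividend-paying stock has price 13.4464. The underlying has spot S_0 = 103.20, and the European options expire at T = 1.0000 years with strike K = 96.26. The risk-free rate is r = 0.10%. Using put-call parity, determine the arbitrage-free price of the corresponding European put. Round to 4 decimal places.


Answer: Put price = 6.4102

Derivation:
Put-call parity: C - P = S_0 * exp(-qT) - K * exp(-rT).
S_0 * exp(-qT) = 103.2000 * 1.00000000 = 103.20000000
K * exp(-rT) = 96.2600 * 0.99900050 = 96.16378811
P = C - S*exp(-qT) + K*exp(-rT)
P = 13.4464 - 103.20000000 + 96.16378811 = 6.4102


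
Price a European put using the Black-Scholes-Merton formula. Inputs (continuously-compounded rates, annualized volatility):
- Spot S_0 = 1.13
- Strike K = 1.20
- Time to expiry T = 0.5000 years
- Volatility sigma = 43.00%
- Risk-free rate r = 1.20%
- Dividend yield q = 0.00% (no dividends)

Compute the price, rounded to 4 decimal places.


Answer: Price = 0.1739

Derivation:
d1 = (ln(S/K) + (r - q + 0.5*sigma^2) * T) / (sigma * sqrt(T)) = -0.02591275
d2 = d1 - sigma * sqrt(T) = -0.32996866
exp(-rT) = 0.99401796; exp(-qT) = 1.00000000
P = K * exp(-rT) * N(-d2) - S_0 * exp(-qT) * N(-d1)
N(-d1) = 0.51033653; N(-d2) = 0.62928818
P = 1.2000 * 0.99401796 * 0.62928818 - 1.1300 * 1.00000000 * 0.51033653 = 0.1739


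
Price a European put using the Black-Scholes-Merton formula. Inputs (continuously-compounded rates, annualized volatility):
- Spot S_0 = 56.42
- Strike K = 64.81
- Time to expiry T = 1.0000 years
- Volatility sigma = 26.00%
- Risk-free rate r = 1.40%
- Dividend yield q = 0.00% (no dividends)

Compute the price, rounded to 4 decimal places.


Answer: Price = 10.6641

Derivation:
d1 = (ln(S/K) + (r - q + 0.5*sigma^2) * T) / (sigma * sqrt(T)) = -0.34937003
d2 = d1 - sigma * sqrt(T) = -0.60937003
exp(-rT) = 0.98609754; exp(-qT) = 1.00000000
P = K * exp(-rT) * N(-d2) - S_0 * exp(-qT) * N(-d1)
N(-d1) = 0.63659423; N(-d2) = 0.72886040
P = 64.8100 * 0.98609754 * 0.72886040 - 56.4200 * 1.00000000 * 0.63659423 = 10.6641


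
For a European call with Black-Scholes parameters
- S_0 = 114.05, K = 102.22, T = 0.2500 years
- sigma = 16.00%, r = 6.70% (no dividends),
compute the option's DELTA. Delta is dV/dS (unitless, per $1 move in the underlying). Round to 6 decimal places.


Answer: Delta = 0.947195

Derivation:
d1 = 1.6182449424; d2 = 1.5382449424
phi(d1) = 0.1077117200; exp(-qT) = 1.0000000000; exp(-rT) = 0.9833895013
N(d1) = 0.9471950896
Delta = exp(-qT) * N(d1) = 1.0000000000 * 0.9471950896 = 0.947195


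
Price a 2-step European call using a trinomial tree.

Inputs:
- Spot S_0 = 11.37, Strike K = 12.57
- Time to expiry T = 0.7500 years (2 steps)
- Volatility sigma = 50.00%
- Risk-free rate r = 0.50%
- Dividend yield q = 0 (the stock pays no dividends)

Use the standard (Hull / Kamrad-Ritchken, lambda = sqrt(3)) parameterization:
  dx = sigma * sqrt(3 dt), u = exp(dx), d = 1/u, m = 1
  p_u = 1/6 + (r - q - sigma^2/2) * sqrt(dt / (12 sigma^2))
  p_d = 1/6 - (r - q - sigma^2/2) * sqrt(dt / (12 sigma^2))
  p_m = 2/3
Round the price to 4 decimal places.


Answer: Price = V(0,0) = 1.4262

Derivation:
dt = T/N = 0.375000; dx = sigma*sqrt(3*dt) = 0.530330
u = exp(dx) = 1.699493; d = 1/u = 0.588411
p_u = 0.124240, p_m = 0.666667, p_d = 0.209093
Discount per step: exp(-r*dt) = 0.998127
Stock lattice S(k, j) with j the centered position index:
  k=0: S(0,+0) = 11.3700
  k=1: S(1,-1) = 6.6902; S(1,+0) = 11.3700; S(1,+1) = 19.3232
  k=2: S(2,-2) = 3.9366; S(2,-1) = 6.6902; S(2,+0) = 11.3700; S(2,+1) = 19.3232; S(2,+2) = 32.8397
Terminal payoffs V(N, j) = max(S_T - K, 0):
  V(2,-2) = 0.000000; V(2,-1) = 0.000000; V(2,+0) = 0.000000; V(2,+1) = 6.753238; V(2,+2) = 20.269711
Backward induction: V(k, j) = exp(-r*dt) * [p_u * V(k+1, j+1) + p_m * V(k+1, j) + p_d * V(k+1, j-1)]
  V(1,-1) = exp(-r*dt) * [p_u*0.000000 + p_m*0.000000 + p_d*0.000000] = 0.000000
  V(1,+0) = exp(-r*dt) * [p_u*6.753238 + p_m*0.000000 + p_d*0.000000] = 0.837452
  V(1,+1) = exp(-r*dt) * [p_u*20.269711 + p_m*6.753238 + p_d*0.000000] = 7.007322
  V(0,+0) = exp(-r*dt) * [p_u*7.007322 + p_m*0.837452 + p_d*0.000000] = 1.426216


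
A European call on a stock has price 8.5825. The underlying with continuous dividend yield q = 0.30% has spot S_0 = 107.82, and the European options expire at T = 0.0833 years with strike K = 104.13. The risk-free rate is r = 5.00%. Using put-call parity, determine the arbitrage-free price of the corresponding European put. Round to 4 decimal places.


Answer: Put price = 4.4866

Derivation:
Put-call parity: C - P = S_0 * exp(-qT) - K * exp(-rT).
S_0 * exp(-qT) = 107.8200 * 0.99975013 = 107.79305915
K * exp(-rT) = 104.1300 * 0.99584366 = 103.69720048
P = C - S*exp(-qT) + K*exp(-rT)
P = 8.5825 - 107.79305915 + 103.69720048 = 4.4866


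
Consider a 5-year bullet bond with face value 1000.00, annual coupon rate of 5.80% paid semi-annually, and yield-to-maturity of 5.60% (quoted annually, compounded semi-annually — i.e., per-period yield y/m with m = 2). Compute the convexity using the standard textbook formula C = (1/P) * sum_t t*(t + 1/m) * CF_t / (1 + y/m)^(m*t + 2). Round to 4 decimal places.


Coupon per period c = face * coupon_rate / m = 29.000000
Periods per year m = 2; per-period yield y/m = 0.028000
Number of cashflows N = 10
Cashflows (t years, CF_t, discount factor 1/(1+y/m)^(m*t), PV):
  t = 0.5000: CF_t = 29.000000, DF = 0.972763, PV = 28.210117
  t = 1.0000: CF_t = 29.000000, DF = 0.946267, PV = 27.441748
  t = 1.5000: CF_t = 29.000000, DF = 0.920493, PV = 26.694307
  t = 2.0000: CF_t = 29.000000, DF = 0.895422, PV = 25.967225
  t = 2.5000: CF_t = 29.000000, DF = 0.871033, PV = 25.259946
  t = 3.0000: CF_t = 29.000000, DF = 0.847308, PV = 24.571932
  t = 3.5000: CF_t = 29.000000, DF = 0.824230, PV = 23.902658
  t = 4.0000: CF_t = 29.000000, DF = 0.801780, PV = 23.251613
  t = 4.5000: CF_t = 29.000000, DF = 0.779941, PV = 22.618300
  t = 5.0000: CF_t = 1029.000000, DF = 0.758698, PV = 780.700088
Price P = sum_t PV_t = 1008.617934
Convexity numerator sum_t t*(t + 1/m) * CF_t / (1+y/m)^(m*t + 2):
  t = 0.5000: term = 13.347154
  t = 1.0000: term = 38.950837
  t = 1.5000: term = 75.779839
  t = 2.0000: term = 122.859661
  t = 2.5000: term = 179.269934
  t = 3.0000: term = 244.141934
  t = 3.5000: term = 316.656204
  t = 4.0000: term = 396.040278
  t = 4.5000: term = 481.566486
  t = 5.0000: term = 20315.648621
Convexity = (1/P) * sum = 22184.260948 / 1008.617934 = 21.994712

Answer: Convexity = 21.9947


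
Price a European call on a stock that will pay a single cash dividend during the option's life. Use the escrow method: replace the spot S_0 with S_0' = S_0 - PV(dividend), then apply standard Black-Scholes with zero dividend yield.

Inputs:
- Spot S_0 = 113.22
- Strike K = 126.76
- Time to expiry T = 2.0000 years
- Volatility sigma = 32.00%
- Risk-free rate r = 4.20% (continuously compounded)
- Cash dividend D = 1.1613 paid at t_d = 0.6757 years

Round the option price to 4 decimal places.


Answer: Price = 18.3111

Derivation:
PV(D) = D * exp(-r * t_d) = 1.1613 * 0.97201951 = 1.12880626
S_0' = S_0 - PV(D) = 113.2200 - 1.12880626 = 112.09119374
d1 = (ln(S_0'/K) + (r + sigma^2/2)*T) / (sigma*sqrt(T)) = 0.14013362
d2 = d1 - sigma*sqrt(T) = -0.31241472
exp(-rT) = 0.91943126
N(d1) = 0.55572279; N(d2) = 0.37736268
C = S_0' * N(d1) - K * exp(-rT) * N(d2) = 112.09119374 * 0.55572279 - 126.7600 * 0.91943126 * 0.37736268 = 18.3111


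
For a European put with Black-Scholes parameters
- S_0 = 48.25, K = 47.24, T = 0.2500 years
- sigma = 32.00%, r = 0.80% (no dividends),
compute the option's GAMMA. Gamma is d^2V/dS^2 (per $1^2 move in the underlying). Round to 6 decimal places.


d1 = 0.2247177278; d2 = 0.0647177278
phi(d1) = 0.3889954773; exp(-qT) = 1.0000000000; exp(-rT) = 0.9980019987
Gamma = exp(-qT) * phi(d1) / (S * sigma * sqrt(T)) = 1.0000000000 * 0.3889954773 / (48.2500 * 0.3200 * 0.5000000000) = 0.050388

Answer: Gamma = 0.050388


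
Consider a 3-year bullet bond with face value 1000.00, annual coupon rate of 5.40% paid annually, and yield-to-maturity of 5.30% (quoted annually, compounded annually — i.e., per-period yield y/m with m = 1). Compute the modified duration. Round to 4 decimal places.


Coupon per period c = face * coupon_rate / m = 54.000000
Periods per year m = 1; per-period yield y/m = 0.053000
Number of cashflows N = 3
Cashflows (t years, CF_t, discount factor 1/(1+y/m)^(m*t), PV):
  t = 1.0000: CF_t = 54.000000, DF = 0.949668, PV = 51.282051
  t = 2.0000: CF_t = 54.000000, DF = 0.901869, PV = 48.700903
  t = 3.0000: CF_t = 1054.000000, DF = 0.856475, PV = 902.725057
Price P = sum_t PV_t = 1002.708012
First compute Macaulay numerator sum_t t * PV_t:
  t * PV_t at t = 1.0000: 51.282051
  t * PV_t at t = 2.0000: 97.401807
  t * PV_t at t = 3.0000: 2708.175171
Macaulay duration D = 2856.859029 / 1002.708012 = 2.849144
Modified duration = D / (1 + y/m) = 2.849144 / (1 + 0.053000) = 2.705739

Answer: Modified duration = 2.7057


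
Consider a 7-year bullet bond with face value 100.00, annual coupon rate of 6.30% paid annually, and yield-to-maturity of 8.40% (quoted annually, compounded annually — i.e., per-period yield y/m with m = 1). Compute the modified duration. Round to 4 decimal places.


Answer: Modified duration = 5.3465

Derivation:
Coupon per period c = face * coupon_rate / m = 6.300000
Periods per year m = 1; per-period yield y/m = 0.084000
Number of cashflows N = 7
Cashflows (t years, CF_t, discount factor 1/(1+y/m)^(m*t), PV):
  t = 1.0000: CF_t = 6.300000, DF = 0.922509, PV = 5.811808
  t = 2.0000: CF_t = 6.300000, DF = 0.851023, PV = 5.361447
  t = 3.0000: CF_t = 6.300000, DF = 0.785077, PV = 4.945984
  t = 4.0000: CF_t = 6.300000, DF = 0.724241, PV = 4.562716
  t = 5.0000: CF_t = 6.300000, DF = 0.668119, PV = 4.209147
  t = 6.0000: CF_t = 6.300000, DF = 0.616346, PV = 3.882977
  t = 7.0000: CF_t = 106.300000, DF = 0.568585, PV = 60.440533
Price P = sum_t PV_t = 89.214613
First compute Macaulay numerator sum_t t * PV_t:
  t * PV_t at t = 1.0000: 5.811808
  t * PV_t at t = 2.0000: 10.722893
  t * PV_t at t = 3.0000: 14.837952
  t * PV_t at t = 4.0000: 18.250863
  t * PV_t at t = 5.0000: 21.045737
  t * PV_t at t = 6.0000: 23.297864
  t * PV_t at t = 7.0000: 423.083734
Macaulay duration D = 517.050852 / 89.214613 = 5.795585
Modified duration = D / (1 + y/m) = 5.795585 / (1 + 0.084000) = 5.346480


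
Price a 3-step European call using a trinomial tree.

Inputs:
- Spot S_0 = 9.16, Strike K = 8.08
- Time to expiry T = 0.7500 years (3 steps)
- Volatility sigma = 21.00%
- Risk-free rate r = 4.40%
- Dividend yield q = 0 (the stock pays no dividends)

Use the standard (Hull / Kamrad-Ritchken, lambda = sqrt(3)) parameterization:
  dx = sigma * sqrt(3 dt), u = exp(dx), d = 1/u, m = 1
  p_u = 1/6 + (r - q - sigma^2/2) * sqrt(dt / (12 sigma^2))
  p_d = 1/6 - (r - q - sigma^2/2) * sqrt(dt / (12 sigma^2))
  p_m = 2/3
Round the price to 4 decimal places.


Answer: Price = V(0,0) = 1.5194

Derivation:
dt = T/N = 0.250000; dx = sigma*sqrt(3*dt) = 0.181865
u = exp(dx) = 1.199453; d = 1/u = 0.833714
p_u = 0.181753, p_m = 0.666667, p_d = 0.151580
Discount per step: exp(-r*dt) = 0.989060
Stock lattice S(k, j) with j the centered position index:
  k=0: S(0,+0) = 9.1600
  k=1: S(1,-1) = 7.6368; S(1,+0) = 9.1600; S(1,+1) = 10.9870
  k=2: S(2,-2) = 6.3669; S(2,-1) = 7.6368; S(2,+0) = 9.1600; S(2,+1) = 10.9870; S(2,+2) = 13.1784
  k=3: S(3,-3) = 5.3082; S(3,-2) = 6.3669; S(3,-1) = 7.6368; S(3,+0) = 9.1600; S(3,+1) = 10.9870; S(3,+2) = 13.1784; S(3,+3) = 15.8068
Terminal payoffs V(N, j) = max(S_T - K, 0):
  V(3,-3) = 0.000000; V(3,-2) = 0.000000; V(3,-1) = 0.000000; V(3,+0) = 1.080000; V(3,+1) = 2.906986; V(3,+2) = 5.098370; V(3,+3) = 7.726831
Backward induction: V(k, j) = exp(-r*dt) * [p_u * V(k+1, j+1) + p_m * V(k+1, j) + p_d * V(k+1, j-1)]
  V(2,-2) = exp(-r*dt) * [p_u*0.000000 + p_m*0.000000 + p_d*0.000000] = 0.000000
  V(2,-1) = exp(-r*dt) * [p_u*1.080000 + p_m*0.000000 + p_d*0.000000] = 0.194146
  V(2,+0) = exp(-r*dt) * [p_u*2.906986 + p_m*1.080000 + p_d*0.000000] = 1.234698
  V(2,+1) = exp(-r*dt) * [p_u*5.098370 + p_m*2.906986 + p_d*1.080000] = 2.995214
  V(2,+2) = exp(-r*dt) * [p_u*7.726831 + p_m*5.098370 + p_d*2.906986] = 5.186565
  V(1,-1) = exp(-r*dt) * [p_u*1.234698 + p_m*0.194146 + p_d*0.000000] = 0.349970
  V(1,+0) = exp(-r*dt) * [p_u*2.995214 + p_m*1.234698 + p_d*0.194146] = 1.381669
  V(1,+1) = exp(-r*dt) * [p_u*5.186565 + p_m*2.995214 + p_d*1.234698] = 3.092436
  V(0,+0) = exp(-r*dt) * [p_u*3.092436 + p_m*1.381669 + p_d*0.349970] = 1.519416


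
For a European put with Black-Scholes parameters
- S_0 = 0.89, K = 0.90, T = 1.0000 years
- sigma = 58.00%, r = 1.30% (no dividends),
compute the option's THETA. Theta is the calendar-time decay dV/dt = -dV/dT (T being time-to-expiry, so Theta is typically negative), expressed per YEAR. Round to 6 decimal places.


Answer: Theta = -0.091558

Derivation:
d1 = 0.2931494817; d2 = -0.2868505183
phi(d1) = 0.3821634652; exp(-qT) = 1.0000000000; exp(-rT) = 0.9870841350
Theta = -S*exp(-qT)*phi(d1)*sigma/(2*sqrt(T)) + r*K*exp(-rT)*N(-d2) - q*S*exp(-qT)*N(-d1)
N(-d1) = 0.3847039481; N(-d2) = 0.6128866102; sqrt(T) = 1.0000000000
Term 1 = -0.8900 * 1.0000000000 * 0.3821634652 * 0.5800 / (2 * 1.0000000000) = -0.0986363904
Term 2 = 0.0130 * 0.9000 * 0.9870841350 * 0.6128866102 = 0.0070781566
Term 3 = 0 (no dividend yield, q = 0)
Theta = -0.0986363904 + (0.0070781566) + (0.0000000000) = -0.091558


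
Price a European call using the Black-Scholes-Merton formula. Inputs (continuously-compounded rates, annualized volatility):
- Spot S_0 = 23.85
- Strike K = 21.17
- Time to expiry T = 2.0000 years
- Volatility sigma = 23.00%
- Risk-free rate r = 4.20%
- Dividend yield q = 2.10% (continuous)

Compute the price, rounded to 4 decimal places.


Answer: Price = 4.7623

Derivation:
d1 = (ln(S/K) + (r - q + 0.5*sigma^2) * T) / (sigma * sqrt(T)) = 0.65822151
d2 = d1 - sigma * sqrt(T) = 0.33295239
exp(-rT) = 0.91943126; exp(-qT) = 0.95886978
C = S_0 * exp(-qT) * N(d1) - K * exp(-rT) * N(d2)
N(d1) = 0.74480210; N(d2) = 0.63041489
C = 23.8500 * 0.95886978 * 0.74480210 - 21.1700 * 0.91943126 * 0.63041489 = 4.7623


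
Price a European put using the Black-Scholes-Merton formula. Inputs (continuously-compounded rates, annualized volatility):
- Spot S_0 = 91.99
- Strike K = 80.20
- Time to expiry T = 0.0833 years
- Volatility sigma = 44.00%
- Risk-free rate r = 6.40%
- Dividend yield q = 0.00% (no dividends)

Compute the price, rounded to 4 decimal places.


d1 = (ln(S/K) + (r - q + 0.5*sigma^2) * T) / (sigma * sqrt(T)) = 1.18551886
d2 = d1 - sigma * sqrt(T) = 1.05852721
exp(-rT) = 0.99468299; exp(-qT) = 1.00000000
P = K * exp(-rT) * N(-d2) - S_0 * exp(-qT) * N(-d1)
N(-d1) = 0.11790618; N(-d2) = 0.14490758
P = 80.2000 * 0.99468299 * 0.14490758 - 91.9900 * 1.00000000 * 0.11790618 = 0.7136

Answer: Price = 0.7136


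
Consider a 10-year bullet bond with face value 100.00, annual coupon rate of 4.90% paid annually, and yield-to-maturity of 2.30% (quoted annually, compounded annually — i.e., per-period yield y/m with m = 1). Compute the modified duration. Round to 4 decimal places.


Coupon per period c = face * coupon_rate / m = 4.900000
Periods per year m = 1; per-period yield y/m = 0.023000
Number of cashflows N = 10
Cashflows (t years, CF_t, discount factor 1/(1+y/m)^(m*t), PV):
  t = 1.0000: CF_t = 4.900000, DF = 0.977517, PV = 4.789834
  t = 2.0000: CF_t = 4.900000, DF = 0.955540, PV = 4.682144
  t = 3.0000: CF_t = 4.900000, DF = 0.934056, PV = 4.576876
  t = 4.0000: CF_t = 4.900000, DF = 0.913056, PV = 4.473975
  t = 5.0000: CF_t = 4.900000, DF = 0.892528, PV = 4.373387
  t = 6.0000: CF_t = 4.900000, DF = 0.872461, PV = 4.275061
  t = 7.0000: CF_t = 4.900000, DF = 0.852846, PV = 4.178945
  t = 8.0000: CF_t = 4.900000, DF = 0.833671, PV = 4.084990
  t = 9.0000: CF_t = 4.900000, DF = 0.814928, PV = 3.993148
  t = 10.0000: CF_t = 104.900000, DF = 0.796606, PV = 83.563987
Price P = sum_t PV_t = 122.992347
First compute Macaulay numerator sum_t t * PV_t:
  t * PV_t at t = 1.0000: 4.789834
  t * PV_t at t = 2.0000: 9.364289
  t * PV_t at t = 3.0000: 13.730629
  t * PV_t at t = 4.0000: 17.895900
  t * PV_t at t = 5.0000: 21.866935
  t * PV_t at t = 6.0000: 25.650364
  t * PV_t at t = 7.0000: 29.252614
  t * PV_t at t = 8.0000: 32.679921
  t * PV_t at t = 9.0000: 35.938329
  t * PV_t at t = 10.0000: 835.639867
Macaulay duration D = 1026.808682 / 122.992347 = 8.348558
Modified duration = D / (1 + y/m) = 8.348558 / (1 + 0.023000) = 8.160858

Answer: Modified duration = 8.1609


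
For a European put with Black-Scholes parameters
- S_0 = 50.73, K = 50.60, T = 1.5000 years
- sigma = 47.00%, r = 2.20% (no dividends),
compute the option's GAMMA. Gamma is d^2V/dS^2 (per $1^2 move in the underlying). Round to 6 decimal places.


d1 = 0.3496010353; d2 = -0.2260290542
phi(d1) = 0.3752927184; exp(-qT) = 1.0000000000; exp(-rT) = 0.9675385596
Gamma = exp(-qT) * phi(d1) / (S * sigma * sqrt(T)) = 1.0000000000 * 0.3752927184 / (50.7300 * 0.4700 * 1.2247448714) = 0.012852

Answer: Gamma = 0.012852


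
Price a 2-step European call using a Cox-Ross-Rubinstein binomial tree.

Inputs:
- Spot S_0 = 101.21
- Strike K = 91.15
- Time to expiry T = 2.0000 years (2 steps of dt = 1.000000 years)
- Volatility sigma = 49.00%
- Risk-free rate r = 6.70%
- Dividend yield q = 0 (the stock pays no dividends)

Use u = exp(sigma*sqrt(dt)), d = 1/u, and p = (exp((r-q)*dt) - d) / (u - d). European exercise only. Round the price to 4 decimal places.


Answer: Price = V(0,0) = 35.6667

Derivation:
dt = T/N = 1.000000
u = exp(sigma*sqrt(dt)) = 1.632316; d = 1/u = 0.612626
p = (exp((r-q)*dt) - d) / (u - d) = 0.447851
Discount per step: exp(-r*dt) = 0.935195
Stock lattice S(k, i) with i counting down-moves:
  k=0: S(0,0) = 101.2100
  k=1: S(1,0) = 165.2067; S(1,1) = 62.0039
  k=2: S(2,0) = 269.6696; S(2,1) = 101.2100; S(2,2) = 37.9852
Terminal payoffs V(N, i) = max(S_T - K, 0):
  V(2,0) = 178.519616; V(2,1) = 10.060000; V(2,2) = 0.000000
Backward induction: V(k, i) = exp(-r*dt) * [p * V(k+1, i) + (1-p) * V(k+1, i+1)].
  V(1,0) = exp(-r*dt) * [p*178.519616 + (1-p)*10.060000] = 79.963682
  V(1,1) = exp(-r*dt) * [p*10.060000 + (1-p)*0.000000] = 4.213411
  V(0,0) = exp(-r*dt) * [p*79.963682 + (1-p)*4.213411] = 35.666702


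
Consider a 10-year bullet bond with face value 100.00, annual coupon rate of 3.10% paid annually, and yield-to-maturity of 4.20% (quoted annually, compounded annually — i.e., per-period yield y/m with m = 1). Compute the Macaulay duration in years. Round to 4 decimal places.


Coupon per period c = face * coupon_rate / m = 3.100000
Periods per year m = 1; per-period yield y/m = 0.042000
Number of cashflows N = 10
Cashflows (t years, CF_t, discount factor 1/(1+y/m)^(m*t), PV):
  t = 1.0000: CF_t = 3.100000, DF = 0.959693, PV = 2.975048
  t = 2.0000: CF_t = 3.100000, DF = 0.921010, PV = 2.855132
  t = 3.0000: CF_t = 3.100000, DF = 0.883887, PV = 2.740050
  t = 4.0000: CF_t = 3.100000, DF = 0.848260, PV = 2.629607
  t = 5.0000: CF_t = 3.100000, DF = 0.814069, PV = 2.523615
  t = 6.0000: CF_t = 3.100000, DF = 0.781257, PV = 2.421895
  t = 7.0000: CF_t = 3.100000, DF = 0.749766, PV = 2.324276
  t = 8.0000: CF_t = 3.100000, DF = 0.719545, PV = 2.230591
  t = 9.0000: CF_t = 3.100000, DF = 0.690543, PV = 2.140682
  t = 10.0000: CF_t = 103.100000, DF = 0.662709, PV = 68.325289
Price P = sum_t PV_t = 91.166186
Macaulay numerator sum_t t * PV_t:
  t * PV_t at t = 1.0000: 2.975048
  t * PV_t at t = 2.0000: 5.710265
  t * PV_t at t = 3.0000: 8.220151
  t * PV_t at t = 4.0000: 10.518427
  t * PV_t at t = 5.0000: 12.618075
  t * PV_t at t = 6.0000: 14.531372
  t * PV_t at t = 7.0000: 16.269931
  t * PV_t at t = 8.0000: 17.844728
  t * PV_t at t = 9.0000: 19.266141
  t * PV_t at t = 10.0000: 683.252887
Macaulay duration D = (sum_t t * PV_t) / P = 791.207025 / 91.166186 = 8.678733

Answer: Macaulay duration = 8.6787 years


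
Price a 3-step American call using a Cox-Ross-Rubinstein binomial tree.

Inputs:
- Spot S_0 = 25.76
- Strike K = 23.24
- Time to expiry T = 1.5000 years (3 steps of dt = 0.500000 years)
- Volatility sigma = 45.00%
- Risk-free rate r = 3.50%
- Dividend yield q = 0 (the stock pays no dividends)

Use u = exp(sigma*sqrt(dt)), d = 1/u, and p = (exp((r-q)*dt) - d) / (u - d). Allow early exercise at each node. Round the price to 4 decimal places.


dt = T/N = 0.500000
u = exp(sigma*sqrt(dt)) = 1.374648; d = 1/u = 0.727459
p = (exp((r-q)*dt) - d) / (u - d) = 0.448393
Discount per step: exp(-r*dt) = 0.982652
Stock lattice S(k, i) with i counting down-moves:
  k=0: S(0,0) = 25.7600
  k=1: S(1,0) = 35.4109; S(1,1) = 18.7393
  k=2: S(2,0) = 48.6776; S(2,1) = 25.7600; S(2,2) = 13.6321
  k=3: S(3,0) = 66.9146; S(3,1) = 35.4109; S(3,2) = 18.7393; S(3,3) = 9.9168
Terminal payoffs V(N, i) = max(S_T - K, 0):
  V(3,0) = 43.674592; V(3,1) = 12.170945; V(3,2) = 0.000000; V(3,3) = 0.000000
Backward induction: V(k, i) = exp(-r*dt) * [p * V(k+1, i) + (1-p) * V(k+1, i+1)]; then take max(V_cont, immediate exercise) for American.
  V(2,0) = exp(-r*dt) * [p*43.674592 + (1-p)*12.170945] = 25.840764; exercise = 25.437602; V(2,0) = max -> 25.840764
  V(2,1) = exp(-r*dt) * [p*12.170945 + (1-p)*0.000000] = 5.362693; exercise = 2.520000; V(2,1) = max -> 5.362693
  V(2,2) = exp(-r*dt) * [p*0.000000 + (1-p)*0.000000] = 0.000000; exercise = 0.000000; V(2,2) = max -> 0.000000
  V(1,0) = exp(-r*dt) * [p*25.840764 + (1-p)*5.362693] = 14.292593; exercise = 12.170945; V(1,0) = max -> 14.292593
  V(1,1) = exp(-r*dt) * [p*5.362693 + (1-p)*0.000000] = 2.362879; exercise = 0.000000; V(1,1) = max -> 2.362879
  V(0,0) = exp(-r*dt) * [p*14.292593 + (1-p)*2.362879] = 7.578291; exercise = 2.520000; V(0,0) = max -> 7.578291

Answer: Price = V(0,0) = 7.5783


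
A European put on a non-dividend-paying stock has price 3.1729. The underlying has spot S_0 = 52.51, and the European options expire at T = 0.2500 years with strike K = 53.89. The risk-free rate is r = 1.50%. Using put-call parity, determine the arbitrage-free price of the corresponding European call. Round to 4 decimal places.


Put-call parity: C - P = S_0 * exp(-qT) - K * exp(-rT).
S_0 * exp(-qT) = 52.5100 * 1.00000000 = 52.51000000
K * exp(-rT) = 53.8900 * 0.99625702 = 53.68829094
C = P + S*exp(-qT) - K*exp(-rT)
C = 3.1729 + 52.51000000 - 53.68829094 = 1.9946

Answer: Call price = 1.9946


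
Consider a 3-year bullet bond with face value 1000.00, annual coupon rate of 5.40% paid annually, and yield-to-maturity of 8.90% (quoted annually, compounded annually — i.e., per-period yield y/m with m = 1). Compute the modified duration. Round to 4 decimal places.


Coupon per period c = face * coupon_rate / m = 54.000000
Periods per year m = 1; per-period yield y/m = 0.089000
Number of cashflows N = 3
Cashflows (t years, CF_t, discount factor 1/(1+y/m)^(m*t), PV):
  t = 1.0000: CF_t = 54.000000, DF = 0.918274, PV = 49.586777
  t = 2.0000: CF_t = 54.000000, DF = 0.843226, PV = 45.534230
  t = 3.0000: CF_t = 1054.000000, DF = 0.774313, PV = 816.125545
Price P = sum_t PV_t = 911.246552
First compute Macaulay numerator sum_t t * PV_t:
  t * PV_t at t = 1.0000: 49.586777
  t * PV_t at t = 2.0000: 91.068461
  t * PV_t at t = 3.0000: 2448.376635
Macaulay duration D = 2589.031872 / 911.246552 = 2.841198
Modified duration = D / (1 + y/m) = 2.841198 / (1 + 0.089000) = 2.608997

Answer: Modified duration = 2.6090


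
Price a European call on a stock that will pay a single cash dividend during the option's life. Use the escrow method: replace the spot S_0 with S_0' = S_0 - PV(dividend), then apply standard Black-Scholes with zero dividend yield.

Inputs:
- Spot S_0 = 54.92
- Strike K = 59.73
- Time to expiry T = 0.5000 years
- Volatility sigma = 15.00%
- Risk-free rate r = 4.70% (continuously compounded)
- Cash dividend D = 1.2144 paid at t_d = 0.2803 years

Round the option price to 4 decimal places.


Answer: Price = 0.7413

Derivation:
PV(D) = D * exp(-r * t_d) = 1.2144 * 0.98691230 = 1.19850630
S_0' = S_0 - PV(D) = 54.9200 - 1.19850630 = 53.72149370
d1 = (ln(S_0'/K) + (r + sigma^2/2)*T) / (sigma*sqrt(T)) = -0.72498461
d2 = d1 - sigma*sqrt(T) = -0.83105063
exp(-rT) = 0.97677397
N(d1) = 0.23423074; N(d2) = 0.20297251
C = S_0' * N(d1) - K * exp(-rT) * N(d2) = 53.72149370 * 0.23423074 - 59.7300 * 0.97677397 * 0.20297251 = 0.7413


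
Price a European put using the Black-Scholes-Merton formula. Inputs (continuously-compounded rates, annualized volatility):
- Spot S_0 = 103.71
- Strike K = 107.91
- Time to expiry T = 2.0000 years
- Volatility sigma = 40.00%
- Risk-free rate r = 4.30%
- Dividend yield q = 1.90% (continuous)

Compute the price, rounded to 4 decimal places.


d1 = (ln(S/K) + (r - q + 0.5*sigma^2) * T) / (sigma * sqrt(T)) = 0.29751694
d2 = d1 - sigma * sqrt(T) = -0.26816849
exp(-rT) = 0.91759423; exp(-qT) = 0.96271294
P = K * exp(-rT) * N(-d2) - S_0 * exp(-qT) * N(-d1)
N(-d1) = 0.38303594; N(-d2) = 0.60571518
P = 107.9100 * 0.91759423 * 0.60571518 - 103.7100 * 0.96271294 * 0.38303594 = 21.7330

Answer: Price = 21.7330


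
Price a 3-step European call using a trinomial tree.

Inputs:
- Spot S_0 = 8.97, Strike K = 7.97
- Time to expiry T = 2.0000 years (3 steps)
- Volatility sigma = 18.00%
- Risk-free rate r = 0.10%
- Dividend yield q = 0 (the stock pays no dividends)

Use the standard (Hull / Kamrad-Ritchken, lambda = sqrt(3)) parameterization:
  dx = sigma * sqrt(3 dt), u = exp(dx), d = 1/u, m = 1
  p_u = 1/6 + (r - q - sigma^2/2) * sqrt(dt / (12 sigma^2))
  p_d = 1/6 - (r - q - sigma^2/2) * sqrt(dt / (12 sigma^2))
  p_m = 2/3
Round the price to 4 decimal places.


dt = T/N = 0.666667; dx = sigma*sqrt(3*dt) = 0.254558
u = exp(dx) = 1.289892; d = 1/u = 0.775259
p_u = 0.146763, p_m = 0.666667, p_d = 0.186570
Discount per step: exp(-r*dt) = 0.999334
Stock lattice S(k, j) with j the centered position index:
  k=0: S(0,+0) = 8.9700
  k=1: S(1,-1) = 6.9541; S(1,+0) = 8.9700; S(1,+1) = 11.5703
  k=2: S(2,-2) = 5.3912; S(2,-1) = 6.9541; S(2,+0) = 8.9700; S(2,+1) = 11.5703; S(2,+2) = 14.9245
  k=3: S(3,-3) = 4.1796; S(3,-2) = 5.3912; S(3,-1) = 6.9541; S(3,+0) = 8.9700; S(3,+1) = 11.5703; S(3,+2) = 14.9245; S(3,+3) = 19.2510
Terminal payoffs V(N, j) = max(S_T - K, 0):
  V(3,-3) = 0.000000; V(3,-2) = 0.000000; V(3,-1) = 0.000000; V(3,+0) = 1.000000; V(3,+1) = 3.600331; V(3,+2) = 6.954476; V(3,+3) = 11.280961
Backward induction: V(k, j) = exp(-r*dt) * [p_u * V(k+1, j+1) + p_m * V(k+1, j) + p_d * V(k+1, j-1)]
  V(2,-2) = exp(-r*dt) * [p_u*0.000000 + p_m*0.000000 + p_d*0.000000] = 0.000000
  V(2,-1) = exp(-r*dt) * [p_u*1.000000 + p_m*0.000000 + p_d*0.000000] = 0.146665
  V(2,+0) = exp(-r*dt) * [p_u*3.600331 + p_m*1.000000 + p_d*0.000000] = 1.194265
  V(2,+1) = exp(-r*dt) * [p_u*6.954476 + p_m*3.600331 + p_d*1.000000] = 3.605046
  V(2,+2) = exp(-r*dt) * [p_u*11.280961 + p_m*6.954476 + p_d*3.600331] = 6.959019
  V(1,-1) = exp(-r*dt) * [p_u*1.194265 + p_m*0.146665 + p_d*0.000000] = 0.272869
  V(1,+0) = exp(-r*dt) * [p_u*3.605046 + p_m*1.194265 + p_d*0.146665] = 1.351726
  V(1,+1) = exp(-r*dt) * [p_u*6.959019 + p_m*3.605046 + p_d*1.194265] = 3.645074
  V(0,+0) = exp(-r*dt) * [p_u*3.645074 + p_m*1.351726 + p_d*0.272869] = 1.486030

Answer: Price = V(0,0) = 1.4860


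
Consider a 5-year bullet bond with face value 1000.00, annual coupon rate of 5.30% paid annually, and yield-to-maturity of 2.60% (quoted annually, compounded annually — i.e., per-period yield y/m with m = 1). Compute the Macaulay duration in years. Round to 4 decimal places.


Answer: Macaulay duration = 4.5523 years

Derivation:
Coupon per period c = face * coupon_rate / m = 53.000000
Periods per year m = 1; per-period yield y/m = 0.026000
Number of cashflows N = 5
Cashflows (t years, CF_t, discount factor 1/(1+y/m)^(m*t), PV):
  t = 1.0000: CF_t = 53.000000, DF = 0.974659, PV = 51.656920
  t = 2.0000: CF_t = 53.000000, DF = 0.949960, PV = 50.347875
  t = 3.0000: CF_t = 53.000000, DF = 0.925887, PV = 49.072003
  t = 4.0000: CF_t = 53.000000, DF = 0.902424, PV = 47.828463
  t = 5.0000: CF_t = 1053.000000, DF = 0.879555, PV = 926.171829
Price P = sum_t PV_t = 1125.077091
Macaulay numerator sum_t t * PV_t:
  t * PV_t at t = 1.0000: 51.656920
  t * PV_t at t = 2.0000: 100.695751
  t * PV_t at t = 3.0000: 147.216010
  t * PV_t at t = 4.0000: 191.313853
  t * PV_t at t = 5.0000: 4630.859147
Macaulay duration D = (sum_t t * PV_t) / P = 5121.741680 / 1125.077091 = 4.552347
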